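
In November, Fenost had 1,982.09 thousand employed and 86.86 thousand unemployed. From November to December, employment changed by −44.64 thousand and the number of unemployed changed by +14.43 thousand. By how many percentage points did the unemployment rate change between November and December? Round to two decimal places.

November: labor force = 1,982.09 + 86.86 = 2,068.95; u = 86.86/2,068.95 = 4.20%.
December: labor force = 1,937.45 + 101.29 = 2,038.74; u = 101.29/2,038.74 = 4.97%.
Change = 4.97% − 4.20% = +0.77 pp.

The unemployment rate changed by +0.77 percentage points.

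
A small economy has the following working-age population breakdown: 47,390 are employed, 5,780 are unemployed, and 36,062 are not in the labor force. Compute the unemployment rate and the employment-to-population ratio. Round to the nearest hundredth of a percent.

Unemployment rate ≈ 10.87%; employment-population ratio ≈ 53.11%.

Labor force = employed + unemployed = 47,390 + 5,780 = 53,170.
Working-age population = 53,170 + 36,062 = 89,232.
Unemployment rate = 5,780 / 53,170 = 10.87%.
Employment-population ratio = 47,390 / 89,232 = 53.11%.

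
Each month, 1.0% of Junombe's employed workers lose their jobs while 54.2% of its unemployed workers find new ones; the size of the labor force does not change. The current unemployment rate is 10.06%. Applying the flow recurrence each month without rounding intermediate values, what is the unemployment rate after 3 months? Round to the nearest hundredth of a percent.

Unemployment rate after three months ≈ 2.55%.

With a fixed labor force, u_{t+1} = u_t + s·(1−u_t) − f·u_t = u_t·(1−s−f) + s.
Here 1−s−f = 0.448 and s = 0.010.
u_1 = 0.100600 × 0.448 + 0.010 = 0.055069.
u_2 = 0.055069 × 0.448 + 0.010 = 0.034671.
u_3 = 0.034671 × 0.448 + 0.010 = 0.025533.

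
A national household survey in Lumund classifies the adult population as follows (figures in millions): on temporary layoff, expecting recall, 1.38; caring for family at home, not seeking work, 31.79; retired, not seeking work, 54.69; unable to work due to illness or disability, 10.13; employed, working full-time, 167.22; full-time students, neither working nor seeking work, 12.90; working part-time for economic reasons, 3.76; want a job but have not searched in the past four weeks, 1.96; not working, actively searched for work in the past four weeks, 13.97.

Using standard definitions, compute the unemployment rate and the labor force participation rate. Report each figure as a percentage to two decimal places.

Unemployment rate ≈ 8.24%; labor force participation rate ≈ 62.57%.

Employed = 167.22 + 3.76 = 170.98 million (anyone who worked, including part-time for economic reasons, counts as employed).
Unemployed = 1.38 + 13.97 = 15.35 million (jobless and actively searching, or on temporary layoff).
Labor force = 170.98 + 15.35 = 186.33 million.
Not in labor force = 31.79 + 54.69 + 10.13 + 12.90 + 1.96 = 111.47 million (those not working and not actively searching are outside the labor force — including those who want a job but have given up searching).
Civilian working-age population = 186.33 + 111.47 = 297.80 million.
Unemployment rate = 15.35 / 186.33 = 8.24%.
Labor force participation rate = 186.33 / 297.80 = 62.57%.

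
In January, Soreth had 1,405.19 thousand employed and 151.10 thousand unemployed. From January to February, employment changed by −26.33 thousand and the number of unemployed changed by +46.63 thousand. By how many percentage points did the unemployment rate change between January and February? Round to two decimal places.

January: labor force = 1,405.19 + 151.10 = 1,556.29; u = 151.10/1,556.29 = 9.71%.
February: labor force = 1,378.86 + 197.73 = 1,576.59; u = 197.73/1,576.59 = 12.54%.
Change = 12.54% − 9.71% = +2.83 pp.

The unemployment rate changed by +2.83 percentage points.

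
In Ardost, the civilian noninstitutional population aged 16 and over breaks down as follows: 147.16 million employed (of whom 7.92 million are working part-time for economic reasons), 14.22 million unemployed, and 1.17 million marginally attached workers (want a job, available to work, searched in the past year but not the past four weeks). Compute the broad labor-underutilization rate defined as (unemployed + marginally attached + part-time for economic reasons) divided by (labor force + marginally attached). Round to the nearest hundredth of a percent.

Labor force = 147.16 + 14.22 = 161.38 million.
Numerator = 14.22 + 1.17 + 7.92 = 23.31 million.
Denominator = 161.38 + 1.17 = 162.55 million.
Broad rate = 23.31 / 162.55 = 14.34%.

Broad underutilization rate ≈ 14.34%.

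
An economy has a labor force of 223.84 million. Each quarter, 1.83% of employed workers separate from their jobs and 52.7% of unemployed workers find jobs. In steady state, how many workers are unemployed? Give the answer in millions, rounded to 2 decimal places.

About 7.51 million are unemployed in steady state.

Steady-state unemployment rate u* = s/(s+f) = 1.83/(1.83+52.7) = 0.033560.
Unemployed = u* × labor force = 0.033560 × 223.84 ≈ 7.51 million.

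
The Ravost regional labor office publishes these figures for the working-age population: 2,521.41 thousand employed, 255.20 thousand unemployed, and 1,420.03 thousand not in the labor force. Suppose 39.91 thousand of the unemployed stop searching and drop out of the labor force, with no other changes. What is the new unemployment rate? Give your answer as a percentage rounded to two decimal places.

New unemployment rate ≈ 7.87%.

Initially, labor force = 2,521.41 + 255.20 = 2,776.61 thousand, so u = 255.20/2,776.61 = 9.19%.
After the change, unemployed and labor force both fall by 39.91 → E = 2,521.41, U = 215.29, labor force = 2,736.70 thousand.
New unemployment rate = 215.29 / 2,736.70 = 7.87%.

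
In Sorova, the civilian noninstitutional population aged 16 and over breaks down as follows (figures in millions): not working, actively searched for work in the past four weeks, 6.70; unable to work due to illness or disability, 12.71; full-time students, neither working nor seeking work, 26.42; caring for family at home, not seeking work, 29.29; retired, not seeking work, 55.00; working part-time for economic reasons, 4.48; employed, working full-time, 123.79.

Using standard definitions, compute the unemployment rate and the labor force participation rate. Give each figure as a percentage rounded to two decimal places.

Employed = 4.48 + 123.79 = 128.27 million (anyone who worked, including part-time for economic reasons, counts as employed).
Unemployed = 6.70 million.
Labor force = 128.27 + 6.70 = 134.97 million.
Not in labor force = 12.71 + 26.42 + 29.29 + 55.00 = 123.42 million (those not working and not actively searching are outside the labor force).
Civilian working-age population = 134.97 + 123.42 = 258.39 million.
Unemployment rate = 6.70 / 134.97 = 4.96%.
Labor force participation rate = 134.97 / 258.39 = 52.23%.

Unemployment rate ≈ 4.96%; labor force participation rate ≈ 52.23%.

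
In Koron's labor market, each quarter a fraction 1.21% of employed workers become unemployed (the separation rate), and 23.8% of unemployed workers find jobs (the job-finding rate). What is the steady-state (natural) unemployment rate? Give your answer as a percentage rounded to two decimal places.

At steady state the flows balance: s·E = f·U, so U/(E+U) = s/(s+f).
u* = 1.21 / (1.21 + 23.8) = 1.21 / 25.01 = 4.84%.

Steady-state unemployment rate ≈ 4.84%.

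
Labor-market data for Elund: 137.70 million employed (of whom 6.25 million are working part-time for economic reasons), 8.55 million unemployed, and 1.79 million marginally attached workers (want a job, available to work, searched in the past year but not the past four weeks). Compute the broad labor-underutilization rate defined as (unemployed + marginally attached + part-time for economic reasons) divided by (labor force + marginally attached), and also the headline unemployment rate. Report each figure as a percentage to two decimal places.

Broad underutilization rate ≈ 11.21%; headline unemployment rate ≈ 5.85%.

Labor force = 137.70 + 8.55 = 146.25 million.
Numerator = 8.55 + 1.79 + 6.25 = 16.59 million.
Denominator = 146.25 + 1.79 = 148.04 million.
Broad rate = 16.59 / 148.04 = 11.21%.
Headline unemployment rate = 8.55 / 146.25 = 5.85%.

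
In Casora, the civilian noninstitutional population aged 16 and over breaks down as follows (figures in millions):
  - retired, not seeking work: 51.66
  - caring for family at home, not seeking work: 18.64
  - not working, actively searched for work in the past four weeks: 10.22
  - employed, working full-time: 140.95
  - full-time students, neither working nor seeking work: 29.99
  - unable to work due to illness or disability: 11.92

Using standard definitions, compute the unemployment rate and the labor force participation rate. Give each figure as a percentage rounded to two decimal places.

Employed = 140.95 million.
Unemployed = 10.22 million.
Labor force = 140.95 + 10.22 = 151.17 million.
Not in labor force = 51.66 + 18.64 + 29.99 + 11.92 = 112.21 million (those not working and not actively searching are outside the labor force).
Civilian working-age population = 151.17 + 112.21 = 263.38 million.
Unemployment rate = 10.22 / 151.17 = 6.76%.
Labor force participation rate = 151.17 / 263.38 = 57.40%.

Unemployment rate ≈ 6.76%; labor force participation rate ≈ 57.40%.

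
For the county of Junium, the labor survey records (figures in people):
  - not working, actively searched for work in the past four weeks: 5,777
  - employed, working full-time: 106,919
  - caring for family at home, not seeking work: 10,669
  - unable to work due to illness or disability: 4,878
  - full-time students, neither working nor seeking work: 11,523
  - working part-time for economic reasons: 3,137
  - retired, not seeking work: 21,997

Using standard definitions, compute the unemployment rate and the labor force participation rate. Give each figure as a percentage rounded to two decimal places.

Unemployment rate ≈ 4.99%; labor force participation rate ≈ 70.24%.

Employed = 106,919 + 3,137 = 110,056 (anyone who worked, including part-time for economic reasons, counts as employed).
Unemployed = 5,777.
Labor force = 110,056 + 5,777 = 115,833.
Not in labor force = 10,669 + 4,878 + 11,523 + 21,997 = 49,067 (those not working and not actively searching are outside the labor force).
Civilian working-age population = 115,833 + 49,067 = 164,900.
Unemployment rate = 5,777 / 115,833 = 4.99%.
Labor force participation rate = 115,833 / 164,900 = 70.24%.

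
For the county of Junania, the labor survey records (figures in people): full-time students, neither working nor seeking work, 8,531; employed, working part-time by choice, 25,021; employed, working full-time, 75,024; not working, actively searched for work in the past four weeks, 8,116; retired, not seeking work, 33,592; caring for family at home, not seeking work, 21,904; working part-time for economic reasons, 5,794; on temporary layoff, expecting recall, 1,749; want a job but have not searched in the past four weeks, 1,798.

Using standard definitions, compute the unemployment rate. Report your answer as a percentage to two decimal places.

Employed = 25,021 + 75,024 + 5,794 = 105,839 (anyone who worked, including part-time for economic reasons, counts as employed).
Unemployed = 8,116 + 1,749 = 9,865 (jobless and actively searching, or on temporary layoff).
Labor force = 105,839 + 9,865 = 115,704.
Unemployment rate = 9,865 / 115,704 = 8.53%.

Unemployment rate ≈ 8.53%.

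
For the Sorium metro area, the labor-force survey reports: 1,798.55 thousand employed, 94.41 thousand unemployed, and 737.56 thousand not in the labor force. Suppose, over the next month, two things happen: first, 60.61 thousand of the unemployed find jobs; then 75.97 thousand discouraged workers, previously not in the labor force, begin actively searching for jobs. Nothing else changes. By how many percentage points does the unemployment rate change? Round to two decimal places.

The unemployment rate changes by +0.59 percentage points.

Initially, labor force = 1,798.55 + 94.41 = 1,892.96 thousand, so u = 94.41/1,892.96 = 4.99%.
After the first change, unemployed falls and employed rises by 60.61; labor force unchanged → E = 1,859.16, U = 33.80, labor force = 1,892.96 thousand.
After the second change, unemployed and labor force both rise by 75.97 → E = 1,859.16, U = 109.77, labor force = 1,968.93 thousand.
New unemployment rate = 109.77 / 1,968.93 = 5.58%.
Change = 5.58% − 4.99% = +0.59 percentage points.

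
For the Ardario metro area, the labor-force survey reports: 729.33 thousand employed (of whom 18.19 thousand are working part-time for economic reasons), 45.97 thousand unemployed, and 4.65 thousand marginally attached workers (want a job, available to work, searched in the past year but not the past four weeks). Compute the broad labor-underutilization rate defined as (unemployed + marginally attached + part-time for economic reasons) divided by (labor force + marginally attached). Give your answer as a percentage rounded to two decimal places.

Broad underutilization rate ≈ 8.82%.

Labor force = 729.33 + 45.97 = 775.30 thousand.
Numerator = 45.97 + 4.65 + 18.19 = 68.81 thousand.
Denominator = 775.30 + 4.65 = 779.95 thousand.
Broad rate = 68.81 / 779.95 = 8.82%.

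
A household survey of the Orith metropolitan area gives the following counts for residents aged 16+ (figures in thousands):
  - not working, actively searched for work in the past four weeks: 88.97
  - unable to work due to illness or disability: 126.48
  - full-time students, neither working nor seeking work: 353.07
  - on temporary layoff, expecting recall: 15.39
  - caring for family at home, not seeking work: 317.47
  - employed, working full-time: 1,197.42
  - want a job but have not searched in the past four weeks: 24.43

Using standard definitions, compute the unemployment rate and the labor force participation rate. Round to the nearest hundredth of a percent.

Employed = 1,197.42 thousand.
Unemployed = 88.97 + 15.39 = 104.36 thousand (jobless and actively searching, or on temporary layoff).
Labor force = 1,197.42 + 104.36 = 1,301.78 thousand.
Not in labor force = 126.48 + 353.07 + 317.47 + 24.43 = 821.45 thousand (those not working and not actively searching are outside the labor force — including those who want a job but have given up searching).
Civilian working-age population = 1,301.78 + 821.45 = 2,123.23 thousand.
Unemployment rate = 104.36 / 1,301.78 = 8.02%.
Labor force participation rate = 1,301.78 / 2,123.23 = 61.31%.

Unemployment rate ≈ 8.02%; labor force participation rate ≈ 61.31%.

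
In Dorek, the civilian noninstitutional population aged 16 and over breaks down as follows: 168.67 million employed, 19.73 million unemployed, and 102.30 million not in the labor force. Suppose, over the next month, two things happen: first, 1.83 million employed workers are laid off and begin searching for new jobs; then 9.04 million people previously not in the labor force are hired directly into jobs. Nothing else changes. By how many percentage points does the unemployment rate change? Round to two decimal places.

The unemployment rate changes by +0.45 percentage points.

Initially, labor force = 168.67 + 19.73 = 188.40 million, so u = 19.73/188.40 = 10.47%.
After the first change, employed falls and unemployed rises by 1.83; labor force unchanged → E = 166.84, U = 21.56, labor force = 188.40 million.
After the second change, employed and labor force both rise by 9.04; unemployed unchanged → E = 175.88, U = 21.56, labor force = 197.44 million.
New unemployment rate = 21.56 / 197.44 = 10.92%.
Change = 10.92% − 10.47% = +0.45 percentage points.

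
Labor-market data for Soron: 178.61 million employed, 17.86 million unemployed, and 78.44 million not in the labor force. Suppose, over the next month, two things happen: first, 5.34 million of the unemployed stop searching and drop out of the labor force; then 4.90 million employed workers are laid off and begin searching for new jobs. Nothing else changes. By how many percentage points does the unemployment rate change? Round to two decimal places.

Initially, labor force = 178.61 + 17.86 = 196.47 million, so u = 17.86/196.47 = 9.09%.
After the first change, unemployed and labor force both fall by 5.34 → E = 178.61, U = 12.52, labor force = 191.13 million.
After the second change, employed falls and unemployed rises by 4.90; labor force unchanged → E = 173.71, U = 17.42, labor force = 191.13 million.
New unemployment rate = 17.42 / 191.13 = 9.11%.
Change = 9.11% − 9.09% = +0.02 percentage points.

The unemployment rate changes by +0.02 percentage points.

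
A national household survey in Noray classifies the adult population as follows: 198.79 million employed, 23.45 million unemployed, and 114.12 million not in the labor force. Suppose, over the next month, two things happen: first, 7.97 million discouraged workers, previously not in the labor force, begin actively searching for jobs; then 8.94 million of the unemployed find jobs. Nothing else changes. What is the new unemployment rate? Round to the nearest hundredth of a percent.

New unemployment rate ≈ 9.76%.

Initially, labor force = 198.79 + 23.45 = 222.24 million, so u = 23.45/222.24 = 10.55%.
After the first change, unemployed and labor force both rise by 7.97 → E = 198.79, U = 31.42, labor force = 230.21 million.
After the second change, unemployed falls and employed rises by 8.94; labor force unchanged → E = 207.73, U = 22.48, labor force = 230.21 million.
New unemployment rate = 22.48 / 230.21 = 9.76%.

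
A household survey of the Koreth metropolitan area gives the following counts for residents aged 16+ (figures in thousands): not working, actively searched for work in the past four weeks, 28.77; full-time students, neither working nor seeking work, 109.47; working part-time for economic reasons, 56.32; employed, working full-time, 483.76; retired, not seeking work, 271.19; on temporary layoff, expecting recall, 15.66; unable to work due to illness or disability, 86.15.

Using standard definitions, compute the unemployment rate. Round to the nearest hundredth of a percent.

Unemployment rate ≈ 7.60%.

Employed = 56.32 + 483.76 = 540.08 thousand (anyone who worked, including part-time for economic reasons, counts as employed).
Unemployed = 28.77 + 15.66 = 44.43 thousand (jobless and actively searching, or on temporary layoff).
Labor force = 540.08 + 44.43 = 584.51 thousand.
Unemployment rate = 44.43 / 584.51 = 7.60%.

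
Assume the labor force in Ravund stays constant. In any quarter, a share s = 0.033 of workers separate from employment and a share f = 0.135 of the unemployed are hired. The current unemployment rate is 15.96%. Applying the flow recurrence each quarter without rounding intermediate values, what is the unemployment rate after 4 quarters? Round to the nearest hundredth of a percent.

With a fixed labor force, u_{t+1} = u_t + s·(1−u_t) − f·u_t = u_t·(1−s−f) + s.
Here 1−s−f = 0.832 and s = 0.033.
u_1 = 0.159600 × 0.832 + 0.033 = 0.165787.
u_2 = 0.165787 × 0.832 + 0.033 = 0.170935.
u_3 = 0.170935 × 0.832 + 0.033 = 0.175218.
u_4 = 0.175218 × 0.832 + 0.033 = 0.178781.

Unemployment rate after four quarters ≈ 17.88%.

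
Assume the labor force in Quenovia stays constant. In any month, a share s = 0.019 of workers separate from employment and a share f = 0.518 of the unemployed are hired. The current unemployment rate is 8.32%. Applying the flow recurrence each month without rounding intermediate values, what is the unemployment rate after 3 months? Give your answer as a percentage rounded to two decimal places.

With a fixed labor force, u_{t+1} = u_t + s·(1−u_t) − f·u_t = u_t·(1−s−f) + s.
Here 1−s−f = 0.463 and s = 0.019.
u_1 = 0.083200 × 0.463 + 0.019 = 0.057522.
u_2 = 0.057522 × 0.463 + 0.019 = 0.045633.
u_3 = 0.045633 × 0.463 + 0.019 = 0.040128.

Unemployment rate after three months ≈ 4.01%.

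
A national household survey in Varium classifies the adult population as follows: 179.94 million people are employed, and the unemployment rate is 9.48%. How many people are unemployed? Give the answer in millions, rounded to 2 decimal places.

About 18.84 million are unemployed.

Let U be the number unemployed. The labor force is E + U, and U/(E+U) = 0.0948.
So U = 0.0948 × 179.94 / (1 − 0.0948) = 17.0583 / 0.9052 ≈ 18.84 million.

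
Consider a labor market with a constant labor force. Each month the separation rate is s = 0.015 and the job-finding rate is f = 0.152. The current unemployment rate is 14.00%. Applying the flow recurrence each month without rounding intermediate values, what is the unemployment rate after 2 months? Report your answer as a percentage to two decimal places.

Unemployment rate after two months ≈ 12.46%.

With a fixed labor force, u_{t+1} = u_t + s·(1−u_t) − f·u_t = u_t·(1−s−f) + s.
Here 1−s−f = 0.833 and s = 0.015.
u_1 = 0.140000 × 0.833 + 0.015 = 0.131620.
u_2 = 0.131620 × 0.833 + 0.015 = 0.124639.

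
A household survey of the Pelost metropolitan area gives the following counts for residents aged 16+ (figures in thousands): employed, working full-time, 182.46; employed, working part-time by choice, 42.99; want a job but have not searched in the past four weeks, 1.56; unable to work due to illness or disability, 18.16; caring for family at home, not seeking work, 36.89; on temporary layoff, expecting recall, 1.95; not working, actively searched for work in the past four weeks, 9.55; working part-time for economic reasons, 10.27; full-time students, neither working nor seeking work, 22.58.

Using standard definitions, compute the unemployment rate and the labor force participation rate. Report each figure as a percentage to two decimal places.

Employed = 182.46 + 42.99 + 10.27 = 235.72 thousand (anyone who worked, including part-time for economic reasons, counts as employed).
Unemployed = 1.95 + 9.55 = 11.50 thousand (jobless and actively searching, or on temporary layoff).
Labor force = 235.72 + 11.50 = 247.22 thousand.
Not in labor force = 1.56 + 18.16 + 36.89 + 22.58 = 79.19 thousand (those not working and not actively searching are outside the labor force — including those who want a job but have given up searching).
Civilian working-age population = 247.22 + 79.19 = 326.41 thousand.
Unemployment rate = 11.50 / 247.22 = 4.65%.
Labor force participation rate = 247.22 / 326.41 = 75.74%.

Unemployment rate ≈ 4.65%; labor force participation rate ≈ 75.74%.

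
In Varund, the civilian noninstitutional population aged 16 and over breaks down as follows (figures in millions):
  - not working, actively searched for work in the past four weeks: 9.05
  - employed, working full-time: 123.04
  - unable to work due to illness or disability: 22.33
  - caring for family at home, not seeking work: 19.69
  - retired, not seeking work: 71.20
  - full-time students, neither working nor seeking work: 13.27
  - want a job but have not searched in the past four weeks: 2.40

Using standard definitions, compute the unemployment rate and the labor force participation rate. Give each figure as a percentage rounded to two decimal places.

Unemployment rate ≈ 6.85%; labor force participation rate ≈ 50.61%.

Employed = 123.04 million.
Unemployed = 9.05 million.
Labor force = 123.04 + 9.05 = 132.09 million.
Not in labor force = 22.33 + 19.69 + 71.20 + 13.27 + 2.40 = 128.89 million (those not working and not actively searching are outside the labor force — including those who want a job but have given up searching).
Civilian working-age population = 132.09 + 128.89 = 260.98 million.
Unemployment rate = 9.05 / 132.09 = 6.85%.
Labor force participation rate = 132.09 / 260.98 = 50.61%.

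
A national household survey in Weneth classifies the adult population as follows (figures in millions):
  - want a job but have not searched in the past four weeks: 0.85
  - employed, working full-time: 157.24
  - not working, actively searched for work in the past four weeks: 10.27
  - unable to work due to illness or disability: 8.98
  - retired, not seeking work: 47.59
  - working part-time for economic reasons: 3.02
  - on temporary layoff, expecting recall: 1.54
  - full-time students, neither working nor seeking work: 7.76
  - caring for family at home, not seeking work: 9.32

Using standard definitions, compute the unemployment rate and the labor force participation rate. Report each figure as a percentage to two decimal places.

Employed = 157.24 + 3.02 = 160.26 million (anyone who worked, including part-time for economic reasons, counts as employed).
Unemployed = 10.27 + 1.54 = 11.81 million (jobless and actively searching, or on temporary layoff).
Labor force = 160.26 + 11.81 = 172.07 million.
Not in labor force = 0.85 + 8.98 + 47.59 + 7.76 + 9.32 = 74.50 million (those not working and not actively searching are outside the labor force — including those who want a job but have given up searching).
Civilian working-age population = 172.07 + 74.50 = 246.57 million.
Unemployment rate = 11.81 / 172.07 = 6.86%.
Labor force participation rate = 172.07 / 246.57 = 69.79%.

Unemployment rate ≈ 6.86%; labor force participation rate ≈ 69.79%.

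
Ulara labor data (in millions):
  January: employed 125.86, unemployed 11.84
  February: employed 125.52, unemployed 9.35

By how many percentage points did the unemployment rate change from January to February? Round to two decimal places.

The unemployment rate changed by −1.67 percentage points.

January: labor force = 125.86 + 11.84 = 137.70; u = 11.84/137.70 = 8.60%.
February: labor force = 125.52 + 9.35 = 134.87; u = 9.35/134.87 = 6.93%.
Change = 6.93% − 8.60% = −1.67 pp.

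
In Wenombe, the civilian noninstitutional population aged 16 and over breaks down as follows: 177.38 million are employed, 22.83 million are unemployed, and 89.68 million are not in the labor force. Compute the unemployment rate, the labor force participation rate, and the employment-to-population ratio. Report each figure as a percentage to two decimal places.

Labor force = employed + unemployed = 177.38 + 22.83 = 200.21 million.
Working-age population = 200.21 + 89.68 = 289.89 million.
Unemployment rate = 22.83 / 200.21 = 11.40%.
Labor force participation rate = 200.21 / 289.89 = 69.06%.
Employment-population ratio = 177.38 / 289.89 = 61.19%.

Unemployment rate ≈ 11.40%; labor force participation rate ≈ 69.06%; employment-population ratio ≈ 61.19%.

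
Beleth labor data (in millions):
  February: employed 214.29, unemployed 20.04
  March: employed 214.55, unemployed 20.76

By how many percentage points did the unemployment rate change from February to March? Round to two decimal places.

The unemployment rate changed by +0.27 percentage points.

February: labor force = 214.29 + 20.04 = 234.33; u = 20.04/234.33 = 8.55%.
March: labor force = 214.55 + 20.76 = 235.31; u = 20.76/235.31 = 8.82%.
Change = 8.82% − 8.55% = +0.27 pp.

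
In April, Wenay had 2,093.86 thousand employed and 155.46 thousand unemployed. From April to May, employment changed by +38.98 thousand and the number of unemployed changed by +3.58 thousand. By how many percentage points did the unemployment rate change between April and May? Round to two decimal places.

The unemployment rate changed by +0.03 percentage points.

April: labor force = 2,093.86 + 155.46 = 2,249.32; u = 155.46/2,249.32 = 6.91%.
May: labor force = 2,132.84 + 159.04 = 2,291.88; u = 159.04/2,291.88 = 6.94%.
Change = 6.94% − 6.91% = +0.03 pp.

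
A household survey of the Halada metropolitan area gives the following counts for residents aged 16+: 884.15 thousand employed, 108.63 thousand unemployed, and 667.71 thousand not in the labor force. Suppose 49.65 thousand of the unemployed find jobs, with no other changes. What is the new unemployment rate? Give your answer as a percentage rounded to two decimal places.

Initially, labor force = 884.15 + 108.63 = 992.78 thousand, so u = 108.63/992.78 = 10.94%.
After the change, unemployed falls and employed rises by 49.65; labor force unchanged → E = 933.80, U = 58.98, labor force = 992.78 thousand.
New unemployment rate = 58.98 / 992.78 = 5.94%.

New unemployment rate ≈ 5.94%.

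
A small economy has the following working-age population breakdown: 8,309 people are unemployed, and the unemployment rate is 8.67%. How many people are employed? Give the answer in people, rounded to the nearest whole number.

Labor force = U / u = 8,309 / 0.0867 ≈ 95,836.
Employed = labor force − unemployed = 95,836 − 8,309 = 87,527.

About 87,527 are employed.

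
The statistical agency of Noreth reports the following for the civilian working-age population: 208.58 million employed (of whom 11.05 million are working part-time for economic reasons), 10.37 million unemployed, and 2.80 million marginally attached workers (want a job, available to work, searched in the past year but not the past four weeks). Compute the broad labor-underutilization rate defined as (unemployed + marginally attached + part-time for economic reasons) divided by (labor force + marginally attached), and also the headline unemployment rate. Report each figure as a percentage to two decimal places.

Labor force = 208.58 + 10.37 = 218.95 million.
Numerator = 10.37 + 2.80 + 11.05 = 24.22 million.
Denominator = 218.95 + 2.80 = 221.75 million.
Broad rate = 24.22 / 221.75 = 10.92%.
Headline unemployment rate = 10.37 / 218.95 = 4.74%.

Broad underutilization rate ≈ 10.92%; headline unemployment rate ≈ 4.74%.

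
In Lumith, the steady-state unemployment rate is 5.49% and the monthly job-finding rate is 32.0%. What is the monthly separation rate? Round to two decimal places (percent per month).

From u* = s/(s+f): s = u·f/(1−u).
s = 0.0549 × 32.0 / (1 − 0.0549) = 1.7568 / 0.9451 ≈ 1.86% per month.

Separation rate ≈ 1.86% per month.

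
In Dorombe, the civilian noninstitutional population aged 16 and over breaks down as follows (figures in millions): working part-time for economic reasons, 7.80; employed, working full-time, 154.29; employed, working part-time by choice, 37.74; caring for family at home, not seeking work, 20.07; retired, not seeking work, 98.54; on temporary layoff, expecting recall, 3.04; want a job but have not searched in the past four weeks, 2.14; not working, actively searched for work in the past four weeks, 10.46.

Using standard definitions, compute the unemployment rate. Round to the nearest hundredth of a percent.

Unemployment rate ≈ 6.33%.

Employed = 7.80 + 154.29 + 37.74 = 199.83 million (anyone who worked, including part-time for economic reasons, counts as employed).
Unemployed = 3.04 + 10.46 = 13.50 million (jobless and actively searching, or on temporary layoff).
Labor force = 199.83 + 13.50 = 213.33 million.
Unemployment rate = 13.50 / 213.33 = 6.33%.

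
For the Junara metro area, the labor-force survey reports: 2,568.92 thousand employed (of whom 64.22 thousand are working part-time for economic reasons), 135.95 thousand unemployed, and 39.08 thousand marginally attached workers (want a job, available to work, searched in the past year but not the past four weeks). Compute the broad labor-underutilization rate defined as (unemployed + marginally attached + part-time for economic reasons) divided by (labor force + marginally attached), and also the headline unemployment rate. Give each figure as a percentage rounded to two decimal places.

Labor force = 2,568.92 + 135.95 = 2,704.87 thousand.
Numerator = 135.95 + 39.08 + 64.22 = 239.25 thousand.
Denominator = 2,704.87 + 39.08 = 2,743.95 thousand.
Broad rate = 239.25 / 2,743.95 = 8.72%.
Headline unemployment rate = 135.95 / 2,704.87 = 5.03%.

Broad underutilization rate ≈ 8.72%; headline unemployment rate ≈ 5.03%.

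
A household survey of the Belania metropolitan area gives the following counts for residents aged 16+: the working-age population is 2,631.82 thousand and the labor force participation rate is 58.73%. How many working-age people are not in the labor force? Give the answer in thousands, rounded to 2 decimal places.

Share not in the labor force = 1 − 0.5873 = 0.4127.
Not in labor force = 0.4127 × 2,631.82 ≈ 1,086.15 thousand.

About 1,086.15 thousand are not in the labor force.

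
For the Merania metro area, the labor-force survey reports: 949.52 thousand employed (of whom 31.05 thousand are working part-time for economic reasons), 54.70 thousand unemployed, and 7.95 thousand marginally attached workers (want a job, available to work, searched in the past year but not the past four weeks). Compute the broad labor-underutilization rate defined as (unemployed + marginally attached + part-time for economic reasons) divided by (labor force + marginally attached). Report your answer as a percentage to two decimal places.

Labor force = 949.52 + 54.70 = 1,004.22 thousand.
Numerator = 54.70 + 7.95 + 31.05 = 93.70 thousand.
Denominator = 1,004.22 + 7.95 = 1,012.17 thousand.
Broad rate = 93.70 / 1,012.17 = 9.26%.

Broad underutilization rate ≈ 9.26%.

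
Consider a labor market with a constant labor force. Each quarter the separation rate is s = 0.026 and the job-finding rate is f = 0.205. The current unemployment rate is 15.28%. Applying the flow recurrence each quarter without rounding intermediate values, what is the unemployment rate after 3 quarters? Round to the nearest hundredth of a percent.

With a fixed labor force, u_{t+1} = u_t + s·(1−u_t) − f·u_t = u_t·(1−s−f) + s.
Here 1−s−f = 0.769 and s = 0.026.
u_1 = 0.152800 × 0.769 + 0.026 = 0.143503.
u_2 = 0.143503 × 0.769 + 0.026 = 0.136354.
u_3 = 0.136354 × 0.769 + 0.026 = 0.130856.

Unemployment rate after three quarters ≈ 13.09%.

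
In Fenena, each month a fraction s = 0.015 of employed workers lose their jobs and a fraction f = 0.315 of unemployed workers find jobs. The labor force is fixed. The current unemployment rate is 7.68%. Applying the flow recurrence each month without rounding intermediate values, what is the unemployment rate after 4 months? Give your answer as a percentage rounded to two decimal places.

Unemployment rate after four months ≈ 5.18%.

With a fixed labor force, u_{t+1} = u_t + s·(1−u_t) − f·u_t = u_t·(1−s−f) + s.
Here 1−s−f = 0.670 and s = 0.015.
u_1 = 0.076800 × 0.670 + 0.015 = 0.066456.
u_2 = 0.066456 × 0.670 + 0.015 = 0.059526.
u_3 = 0.059526 × 0.670 + 0.015 = 0.054882.
u_4 = 0.054882 × 0.670 + 0.015 = 0.051771.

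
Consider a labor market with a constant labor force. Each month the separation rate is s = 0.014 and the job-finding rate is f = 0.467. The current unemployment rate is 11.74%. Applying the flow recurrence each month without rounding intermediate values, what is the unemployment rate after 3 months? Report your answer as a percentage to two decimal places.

Unemployment rate after three months ≈ 4.14%.

With a fixed labor force, u_{t+1} = u_t + s·(1−u_t) − f·u_t = u_t·(1−s−f) + s.
Here 1−s−f = 0.519 and s = 0.014.
u_1 = 0.117400 × 0.519 + 0.014 = 0.074931.
u_2 = 0.074931 × 0.519 + 0.014 = 0.052889.
u_3 = 0.052889 × 0.519 + 0.014 = 0.041449.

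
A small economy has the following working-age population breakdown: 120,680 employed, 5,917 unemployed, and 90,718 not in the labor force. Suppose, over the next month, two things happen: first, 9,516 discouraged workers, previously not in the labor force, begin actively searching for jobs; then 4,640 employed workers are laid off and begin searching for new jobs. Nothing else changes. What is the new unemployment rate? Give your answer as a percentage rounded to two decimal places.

Initially, labor force = 120,680 + 5,917 = 126,597, so u = 5,917/126,597 = 4.67%.
After the first change, unemployed and labor force both rise by 9,516 → E = 120,680, U = 15,433, labor force = 136,113.
After the second change, employed falls and unemployed rises by 4,640; labor force unchanged → E = 116,040, U = 20,073, labor force = 136,113.
New unemployment rate = 20,073 / 136,113 = 14.75%.

New unemployment rate ≈ 14.75%.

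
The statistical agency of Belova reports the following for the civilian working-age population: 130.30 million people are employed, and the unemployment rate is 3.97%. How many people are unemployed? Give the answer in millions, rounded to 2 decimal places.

Let U be the number unemployed. The labor force is E + U, and U/(E+U) = 0.0397.
So U = 0.0397 × 130.30 / (1 − 0.0397) = 5.1729 / 0.9603 ≈ 5.39 million.

About 5.39 million are unemployed.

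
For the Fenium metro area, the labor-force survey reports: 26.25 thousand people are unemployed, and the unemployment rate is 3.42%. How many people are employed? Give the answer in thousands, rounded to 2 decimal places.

About 741.29 thousand are employed.

Labor force = U / u = 26.25 / 0.0342 ≈ 767.54 thousand.
Employed = labor force − unemployed = 767.54 − 26.25 = 741.29 thousand.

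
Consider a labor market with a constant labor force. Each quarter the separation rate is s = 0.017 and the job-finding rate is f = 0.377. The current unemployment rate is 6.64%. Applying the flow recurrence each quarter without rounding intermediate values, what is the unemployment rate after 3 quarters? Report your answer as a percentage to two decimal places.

Unemployment rate after three quarters ≈ 4.83%.

With a fixed labor force, u_{t+1} = u_t + s·(1−u_t) − f·u_t = u_t·(1−s−f) + s.
Here 1−s−f = 0.606 and s = 0.017.
u_1 = 0.066400 × 0.606 + 0.017 = 0.057238.
u_2 = 0.057238 × 0.606 + 0.017 = 0.051686.
u_3 = 0.051686 × 0.606 + 0.017 = 0.048322.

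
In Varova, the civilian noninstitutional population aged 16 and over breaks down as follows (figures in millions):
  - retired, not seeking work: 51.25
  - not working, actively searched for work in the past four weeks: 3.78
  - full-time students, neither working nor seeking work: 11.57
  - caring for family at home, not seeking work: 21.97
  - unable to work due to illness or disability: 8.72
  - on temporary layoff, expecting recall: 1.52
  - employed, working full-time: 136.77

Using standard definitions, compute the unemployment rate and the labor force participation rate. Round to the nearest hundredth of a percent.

Unemployment rate ≈ 3.73%; labor force participation rate ≈ 60.31%.

Employed = 136.77 million.
Unemployed = 3.78 + 1.52 = 5.30 million (jobless and actively searching, or on temporary layoff).
Labor force = 136.77 + 5.30 = 142.07 million.
Not in labor force = 51.25 + 11.57 + 21.97 + 8.72 = 93.51 million (those not working and not actively searching are outside the labor force).
Civilian working-age population = 142.07 + 93.51 = 235.58 million.
Unemployment rate = 5.30 / 142.07 = 3.73%.
Labor force participation rate = 142.07 / 235.58 = 60.31%.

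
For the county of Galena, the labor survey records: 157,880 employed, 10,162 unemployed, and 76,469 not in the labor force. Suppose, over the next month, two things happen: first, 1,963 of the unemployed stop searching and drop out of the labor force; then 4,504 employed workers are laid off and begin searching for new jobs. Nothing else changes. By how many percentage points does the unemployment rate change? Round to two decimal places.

The unemployment rate changes by +1.60 percentage points.

Initially, labor force = 157,880 + 10,162 = 168,042, so u = 10,162/168,042 = 6.05%.
After the first change, unemployed and labor force both fall by 1,963 → E = 157,880, U = 8,199, labor force = 166,079.
After the second change, employed falls and unemployed rises by 4,504; labor force unchanged → E = 153,376, U = 12,703, labor force = 166,079.
New unemployment rate = 12,703 / 166,079 = 7.65%.
Change = 7.65% − 6.05% = +1.60 percentage points.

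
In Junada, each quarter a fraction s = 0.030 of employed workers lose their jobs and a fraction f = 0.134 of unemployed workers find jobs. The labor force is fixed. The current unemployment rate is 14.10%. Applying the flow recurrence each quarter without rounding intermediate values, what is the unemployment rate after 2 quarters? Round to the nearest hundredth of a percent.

With a fixed labor force, u_{t+1} = u_t + s·(1−u_t) − f·u_t = u_t·(1−s−f) + s.
Here 1−s−f = 0.836 and s = 0.030.
u_1 = 0.141000 × 0.836 + 0.030 = 0.147876.
u_2 = 0.147876 × 0.836 + 0.030 = 0.153624.

Unemployment rate after two quarters ≈ 15.36%.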